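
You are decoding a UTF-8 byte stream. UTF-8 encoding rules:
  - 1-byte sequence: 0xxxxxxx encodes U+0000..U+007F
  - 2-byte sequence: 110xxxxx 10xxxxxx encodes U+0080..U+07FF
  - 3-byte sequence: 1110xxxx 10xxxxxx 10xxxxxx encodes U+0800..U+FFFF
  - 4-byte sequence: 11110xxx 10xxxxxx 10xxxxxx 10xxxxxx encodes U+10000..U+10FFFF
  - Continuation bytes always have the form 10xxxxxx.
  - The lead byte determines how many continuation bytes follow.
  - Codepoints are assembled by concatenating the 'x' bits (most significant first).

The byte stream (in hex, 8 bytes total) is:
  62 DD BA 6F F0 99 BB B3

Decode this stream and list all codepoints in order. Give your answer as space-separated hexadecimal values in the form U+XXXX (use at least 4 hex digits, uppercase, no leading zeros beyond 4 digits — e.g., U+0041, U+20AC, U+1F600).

Answer: U+0062 U+077A U+006F U+19EF3

Derivation:
Byte[0]=62: 1-byte ASCII. cp=U+0062
Byte[1]=DD: 2-byte lead, need 1 cont bytes. acc=0x1D
Byte[2]=BA: continuation. acc=(acc<<6)|0x3A=0x77A
Completed: cp=U+077A (starts at byte 1)
Byte[3]=6F: 1-byte ASCII. cp=U+006F
Byte[4]=F0: 4-byte lead, need 3 cont bytes. acc=0x0
Byte[5]=99: continuation. acc=(acc<<6)|0x19=0x19
Byte[6]=BB: continuation. acc=(acc<<6)|0x3B=0x67B
Byte[7]=B3: continuation. acc=(acc<<6)|0x33=0x19EF3
Completed: cp=U+19EF3 (starts at byte 4)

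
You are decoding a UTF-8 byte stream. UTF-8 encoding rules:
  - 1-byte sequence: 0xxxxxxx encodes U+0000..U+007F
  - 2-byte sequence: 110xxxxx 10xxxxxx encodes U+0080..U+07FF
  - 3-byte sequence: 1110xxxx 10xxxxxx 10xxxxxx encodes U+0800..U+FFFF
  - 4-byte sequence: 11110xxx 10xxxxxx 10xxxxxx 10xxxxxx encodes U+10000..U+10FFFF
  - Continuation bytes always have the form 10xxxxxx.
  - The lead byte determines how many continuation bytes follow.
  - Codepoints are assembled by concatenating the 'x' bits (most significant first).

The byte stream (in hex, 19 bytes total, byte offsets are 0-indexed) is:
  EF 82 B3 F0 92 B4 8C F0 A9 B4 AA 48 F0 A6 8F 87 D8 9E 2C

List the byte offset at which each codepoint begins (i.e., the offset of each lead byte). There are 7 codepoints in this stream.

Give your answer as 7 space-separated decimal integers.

Answer: 0 3 7 11 12 16 18

Derivation:
Byte[0]=EF: 3-byte lead, need 2 cont bytes. acc=0xF
Byte[1]=82: continuation. acc=(acc<<6)|0x02=0x3C2
Byte[2]=B3: continuation. acc=(acc<<6)|0x33=0xF0B3
Completed: cp=U+F0B3 (starts at byte 0)
Byte[3]=F0: 4-byte lead, need 3 cont bytes. acc=0x0
Byte[4]=92: continuation. acc=(acc<<6)|0x12=0x12
Byte[5]=B4: continuation. acc=(acc<<6)|0x34=0x4B4
Byte[6]=8C: continuation. acc=(acc<<6)|0x0C=0x12D0C
Completed: cp=U+12D0C (starts at byte 3)
Byte[7]=F0: 4-byte lead, need 3 cont bytes. acc=0x0
Byte[8]=A9: continuation. acc=(acc<<6)|0x29=0x29
Byte[9]=B4: continuation. acc=(acc<<6)|0x34=0xA74
Byte[10]=AA: continuation. acc=(acc<<6)|0x2A=0x29D2A
Completed: cp=U+29D2A (starts at byte 7)
Byte[11]=48: 1-byte ASCII. cp=U+0048
Byte[12]=F0: 4-byte lead, need 3 cont bytes. acc=0x0
Byte[13]=A6: continuation. acc=(acc<<6)|0x26=0x26
Byte[14]=8F: continuation. acc=(acc<<6)|0x0F=0x98F
Byte[15]=87: continuation. acc=(acc<<6)|0x07=0x263C7
Completed: cp=U+263C7 (starts at byte 12)
Byte[16]=D8: 2-byte lead, need 1 cont bytes. acc=0x18
Byte[17]=9E: continuation. acc=(acc<<6)|0x1E=0x61E
Completed: cp=U+061E (starts at byte 16)
Byte[18]=2C: 1-byte ASCII. cp=U+002C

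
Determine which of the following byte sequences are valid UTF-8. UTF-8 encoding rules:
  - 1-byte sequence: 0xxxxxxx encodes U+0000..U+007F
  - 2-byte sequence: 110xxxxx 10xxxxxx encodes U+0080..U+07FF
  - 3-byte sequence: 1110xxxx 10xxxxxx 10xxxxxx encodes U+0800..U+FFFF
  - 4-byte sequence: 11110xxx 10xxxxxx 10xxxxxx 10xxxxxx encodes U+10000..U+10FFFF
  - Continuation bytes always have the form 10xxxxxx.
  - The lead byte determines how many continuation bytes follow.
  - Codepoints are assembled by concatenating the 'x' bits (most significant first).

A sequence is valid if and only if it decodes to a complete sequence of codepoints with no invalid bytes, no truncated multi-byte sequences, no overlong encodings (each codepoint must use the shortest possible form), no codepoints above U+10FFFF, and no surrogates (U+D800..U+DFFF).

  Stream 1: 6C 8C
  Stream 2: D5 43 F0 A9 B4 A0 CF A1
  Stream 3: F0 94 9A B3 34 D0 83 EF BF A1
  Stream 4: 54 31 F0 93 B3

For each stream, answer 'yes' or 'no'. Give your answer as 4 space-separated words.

Stream 1: error at byte offset 1. INVALID
Stream 2: error at byte offset 1. INVALID
Stream 3: decodes cleanly. VALID
Stream 4: error at byte offset 5. INVALID

Answer: no no yes no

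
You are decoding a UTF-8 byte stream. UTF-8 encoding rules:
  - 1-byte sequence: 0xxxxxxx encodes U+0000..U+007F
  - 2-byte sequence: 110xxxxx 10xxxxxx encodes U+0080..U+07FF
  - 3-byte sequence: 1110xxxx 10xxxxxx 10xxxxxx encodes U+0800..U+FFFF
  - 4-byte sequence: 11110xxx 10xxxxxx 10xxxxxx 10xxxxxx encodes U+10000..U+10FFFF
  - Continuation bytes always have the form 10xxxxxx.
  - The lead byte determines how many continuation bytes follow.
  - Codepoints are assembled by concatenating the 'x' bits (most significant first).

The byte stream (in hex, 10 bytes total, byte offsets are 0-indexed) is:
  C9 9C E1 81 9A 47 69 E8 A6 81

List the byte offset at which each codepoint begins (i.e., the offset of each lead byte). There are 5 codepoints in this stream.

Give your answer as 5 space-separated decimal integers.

Byte[0]=C9: 2-byte lead, need 1 cont bytes. acc=0x9
Byte[1]=9C: continuation. acc=(acc<<6)|0x1C=0x25C
Completed: cp=U+025C (starts at byte 0)
Byte[2]=E1: 3-byte lead, need 2 cont bytes. acc=0x1
Byte[3]=81: continuation. acc=(acc<<6)|0x01=0x41
Byte[4]=9A: continuation. acc=(acc<<6)|0x1A=0x105A
Completed: cp=U+105A (starts at byte 2)
Byte[5]=47: 1-byte ASCII. cp=U+0047
Byte[6]=69: 1-byte ASCII. cp=U+0069
Byte[7]=E8: 3-byte lead, need 2 cont bytes. acc=0x8
Byte[8]=A6: continuation. acc=(acc<<6)|0x26=0x226
Byte[9]=81: continuation. acc=(acc<<6)|0x01=0x8981
Completed: cp=U+8981 (starts at byte 7)

Answer: 0 2 5 6 7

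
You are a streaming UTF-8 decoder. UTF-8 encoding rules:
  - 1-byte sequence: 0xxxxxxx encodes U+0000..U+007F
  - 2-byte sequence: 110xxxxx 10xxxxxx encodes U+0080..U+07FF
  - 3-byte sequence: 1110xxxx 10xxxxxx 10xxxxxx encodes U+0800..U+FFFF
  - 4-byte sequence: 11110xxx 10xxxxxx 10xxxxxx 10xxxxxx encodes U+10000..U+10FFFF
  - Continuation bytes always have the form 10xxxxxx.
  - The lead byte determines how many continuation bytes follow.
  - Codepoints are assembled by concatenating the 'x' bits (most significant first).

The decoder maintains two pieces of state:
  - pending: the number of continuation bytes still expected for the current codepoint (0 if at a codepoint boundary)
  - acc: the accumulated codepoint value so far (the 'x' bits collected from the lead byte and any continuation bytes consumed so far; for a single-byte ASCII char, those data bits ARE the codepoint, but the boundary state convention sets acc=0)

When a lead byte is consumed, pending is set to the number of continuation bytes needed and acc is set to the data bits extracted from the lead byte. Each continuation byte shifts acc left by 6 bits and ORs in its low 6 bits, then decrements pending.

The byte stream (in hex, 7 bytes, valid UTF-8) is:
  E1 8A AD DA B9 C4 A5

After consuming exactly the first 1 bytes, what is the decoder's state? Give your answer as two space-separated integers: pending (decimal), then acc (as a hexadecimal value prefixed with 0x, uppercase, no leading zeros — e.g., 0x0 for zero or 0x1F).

Answer: 2 0x1

Derivation:
Byte[0]=E1: 3-byte lead. pending=2, acc=0x1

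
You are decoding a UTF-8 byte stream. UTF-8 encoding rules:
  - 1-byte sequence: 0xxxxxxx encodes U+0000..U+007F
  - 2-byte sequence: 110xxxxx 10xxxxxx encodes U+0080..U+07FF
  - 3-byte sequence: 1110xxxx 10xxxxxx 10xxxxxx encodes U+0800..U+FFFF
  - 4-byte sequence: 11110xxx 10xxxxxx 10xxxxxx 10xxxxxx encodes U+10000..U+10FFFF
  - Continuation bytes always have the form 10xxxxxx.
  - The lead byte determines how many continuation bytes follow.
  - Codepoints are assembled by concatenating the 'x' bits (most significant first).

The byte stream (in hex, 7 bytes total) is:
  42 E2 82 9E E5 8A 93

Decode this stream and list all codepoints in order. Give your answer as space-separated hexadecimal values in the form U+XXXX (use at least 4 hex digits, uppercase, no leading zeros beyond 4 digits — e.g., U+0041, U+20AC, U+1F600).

Answer: U+0042 U+209E U+5293

Derivation:
Byte[0]=42: 1-byte ASCII. cp=U+0042
Byte[1]=E2: 3-byte lead, need 2 cont bytes. acc=0x2
Byte[2]=82: continuation. acc=(acc<<6)|0x02=0x82
Byte[3]=9E: continuation. acc=(acc<<6)|0x1E=0x209E
Completed: cp=U+209E (starts at byte 1)
Byte[4]=E5: 3-byte lead, need 2 cont bytes. acc=0x5
Byte[5]=8A: continuation. acc=(acc<<6)|0x0A=0x14A
Byte[6]=93: continuation. acc=(acc<<6)|0x13=0x5293
Completed: cp=U+5293 (starts at byte 4)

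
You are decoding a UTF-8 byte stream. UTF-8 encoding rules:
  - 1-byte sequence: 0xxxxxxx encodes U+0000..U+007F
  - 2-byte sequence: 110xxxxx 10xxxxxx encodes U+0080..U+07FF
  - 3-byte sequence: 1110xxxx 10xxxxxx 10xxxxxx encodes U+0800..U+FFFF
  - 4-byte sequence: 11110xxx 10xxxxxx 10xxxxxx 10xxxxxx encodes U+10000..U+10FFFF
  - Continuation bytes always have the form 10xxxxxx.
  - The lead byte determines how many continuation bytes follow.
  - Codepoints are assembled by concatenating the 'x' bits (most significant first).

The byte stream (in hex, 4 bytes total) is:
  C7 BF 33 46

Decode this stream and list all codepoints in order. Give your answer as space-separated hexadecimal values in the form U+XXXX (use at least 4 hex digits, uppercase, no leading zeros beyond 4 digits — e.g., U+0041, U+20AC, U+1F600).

Byte[0]=C7: 2-byte lead, need 1 cont bytes. acc=0x7
Byte[1]=BF: continuation. acc=(acc<<6)|0x3F=0x1FF
Completed: cp=U+01FF (starts at byte 0)
Byte[2]=33: 1-byte ASCII. cp=U+0033
Byte[3]=46: 1-byte ASCII. cp=U+0046

Answer: U+01FF U+0033 U+0046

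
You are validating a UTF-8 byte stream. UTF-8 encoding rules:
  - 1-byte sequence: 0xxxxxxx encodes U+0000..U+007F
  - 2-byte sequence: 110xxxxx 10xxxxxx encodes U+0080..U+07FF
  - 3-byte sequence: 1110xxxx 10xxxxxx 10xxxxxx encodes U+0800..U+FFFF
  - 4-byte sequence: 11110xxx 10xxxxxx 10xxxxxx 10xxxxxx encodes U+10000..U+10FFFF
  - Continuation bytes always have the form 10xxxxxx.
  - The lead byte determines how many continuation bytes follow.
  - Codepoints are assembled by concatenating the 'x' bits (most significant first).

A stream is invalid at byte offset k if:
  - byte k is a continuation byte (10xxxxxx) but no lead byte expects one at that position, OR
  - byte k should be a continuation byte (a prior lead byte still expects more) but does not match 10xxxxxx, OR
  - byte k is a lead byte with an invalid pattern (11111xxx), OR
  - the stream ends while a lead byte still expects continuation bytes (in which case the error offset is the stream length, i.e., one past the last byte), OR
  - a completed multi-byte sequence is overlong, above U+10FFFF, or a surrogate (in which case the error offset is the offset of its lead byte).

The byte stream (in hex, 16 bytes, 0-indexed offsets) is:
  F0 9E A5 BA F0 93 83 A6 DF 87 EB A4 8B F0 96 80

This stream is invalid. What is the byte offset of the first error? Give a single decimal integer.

Byte[0]=F0: 4-byte lead, need 3 cont bytes. acc=0x0
Byte[1]=9E: continuation. acc=(acc<<6)|0x1E=0x1E
Byte[2]=A5: continuation. acc=(acc<<6)|0x25=0x7A5
Byte[3]=BA: continuation. acc=(acc<<6)|0x3A=0x1E97A
Completed: cp=U+1E97A (starts at byte 0)
Byte[4]=F0: 4-byte lead, need 3 cont bytes. acc=0x0
Byte[5]=93: continuation. acc=(acc<<6)|0x13=0x13
Byte[6]=83: continuation. acc=(acc<<6)|0x03=0x4C3
Byte[7]=A6: continuation. acc=(acc<<6)|0x26=0x130E6
Completed: cp=U+130E6 (starts at byte 4)
Byte[8]=DF: 2-byte lead, need 1 cont bytes. acc=0x1F
Byte[9]=87: continuation. acc=(acc<<6)|0x07=0x7C7
Completed: cp=U+07C7 (starts at byte 8)
Byte[10]=EB: 3-byte lead, need 2 cont bytes. acc=0xB
Byte[11]=A4: continuation. acc=(acc<<6)|0x24=0x2E4
Byte[12]=8B: continuation. acc=(acc<<6)|0x0B=0xB90B
Completed: cp=U+B90B (starts at byte 10)
Byte[13]=F0: 4-byte lead, need 3 cont bytes. acc=0x0
Byte[14]=96: continuation. acc=(acc<<6)|0x16=0x16
Byte[15]=80: continuation. acc=(acc<<6)|0x00=0x580
Byte[16]: stream ended, expected continuation. INVALID

Answer: 16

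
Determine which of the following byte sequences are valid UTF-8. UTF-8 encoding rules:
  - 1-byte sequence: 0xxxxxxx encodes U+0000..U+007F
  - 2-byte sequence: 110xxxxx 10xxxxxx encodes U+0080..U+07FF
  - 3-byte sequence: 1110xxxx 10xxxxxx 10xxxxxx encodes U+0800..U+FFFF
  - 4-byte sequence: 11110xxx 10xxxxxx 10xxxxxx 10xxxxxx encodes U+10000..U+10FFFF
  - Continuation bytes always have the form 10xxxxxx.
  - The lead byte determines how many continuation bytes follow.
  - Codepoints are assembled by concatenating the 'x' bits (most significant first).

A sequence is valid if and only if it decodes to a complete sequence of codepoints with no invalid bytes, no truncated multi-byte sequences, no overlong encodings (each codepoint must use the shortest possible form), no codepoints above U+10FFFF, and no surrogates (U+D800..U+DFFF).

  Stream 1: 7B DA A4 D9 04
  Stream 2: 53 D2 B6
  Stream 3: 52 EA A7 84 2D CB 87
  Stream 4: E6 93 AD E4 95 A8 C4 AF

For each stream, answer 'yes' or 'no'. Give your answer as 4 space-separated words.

Answer: no yes yes yes

Derivation:
Stream 1: error at byte offset 4. INVALID
Stream 2: decodes cleanly. VALID
Stream 3: decodes cleanly. VALID
Stream 4: decodes cleanly. VALID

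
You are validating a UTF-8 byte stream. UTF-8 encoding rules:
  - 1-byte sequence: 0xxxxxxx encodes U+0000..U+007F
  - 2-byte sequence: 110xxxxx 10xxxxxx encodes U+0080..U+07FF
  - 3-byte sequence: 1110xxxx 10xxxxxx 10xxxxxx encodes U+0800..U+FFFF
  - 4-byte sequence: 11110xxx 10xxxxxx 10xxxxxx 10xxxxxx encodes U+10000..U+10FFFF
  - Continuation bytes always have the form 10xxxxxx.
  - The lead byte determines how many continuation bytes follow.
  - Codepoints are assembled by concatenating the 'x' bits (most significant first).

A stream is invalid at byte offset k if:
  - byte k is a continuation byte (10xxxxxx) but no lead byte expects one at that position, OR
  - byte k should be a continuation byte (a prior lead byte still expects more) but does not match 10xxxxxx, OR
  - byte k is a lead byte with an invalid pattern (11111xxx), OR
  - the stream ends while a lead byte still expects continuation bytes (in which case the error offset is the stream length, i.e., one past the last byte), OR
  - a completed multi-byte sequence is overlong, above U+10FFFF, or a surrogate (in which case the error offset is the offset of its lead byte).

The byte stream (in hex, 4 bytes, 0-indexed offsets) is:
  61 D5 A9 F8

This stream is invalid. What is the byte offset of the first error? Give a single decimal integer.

Answer: 3

Derivation:
Byte[0]=61: 1-byte ASCII. cp=U+0061
Byte[1]=D5: 2-byte lead, need 1 cont bytes. acc=0x15
Byte[2]=A9: continuation. acc=(acc<<6)|0x29=0x569
Completed: cp=U+0569 (starts at byte 1)
Byte[3]=F8: INVALID lead byte (not 0xxx/110x/1110/11110)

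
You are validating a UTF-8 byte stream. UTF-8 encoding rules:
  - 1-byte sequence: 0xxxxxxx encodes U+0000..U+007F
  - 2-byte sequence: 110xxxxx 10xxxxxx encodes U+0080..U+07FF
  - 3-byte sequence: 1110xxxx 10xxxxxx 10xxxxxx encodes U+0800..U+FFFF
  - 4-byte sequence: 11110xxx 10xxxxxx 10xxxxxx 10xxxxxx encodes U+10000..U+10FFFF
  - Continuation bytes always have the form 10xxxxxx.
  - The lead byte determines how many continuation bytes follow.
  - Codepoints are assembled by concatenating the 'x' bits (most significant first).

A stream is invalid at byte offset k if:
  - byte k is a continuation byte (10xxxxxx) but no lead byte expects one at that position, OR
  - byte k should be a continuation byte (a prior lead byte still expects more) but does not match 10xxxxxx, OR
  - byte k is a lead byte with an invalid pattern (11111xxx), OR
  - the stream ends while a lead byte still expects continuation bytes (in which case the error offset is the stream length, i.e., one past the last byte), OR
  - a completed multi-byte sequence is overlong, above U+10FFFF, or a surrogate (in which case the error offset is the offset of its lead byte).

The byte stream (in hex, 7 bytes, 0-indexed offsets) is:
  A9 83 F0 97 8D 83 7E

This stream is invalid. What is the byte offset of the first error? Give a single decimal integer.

Answer: 0

Derivation:
Byte[0]=A9: INVALID lead byte (not 0xxx/110x/1110/11110)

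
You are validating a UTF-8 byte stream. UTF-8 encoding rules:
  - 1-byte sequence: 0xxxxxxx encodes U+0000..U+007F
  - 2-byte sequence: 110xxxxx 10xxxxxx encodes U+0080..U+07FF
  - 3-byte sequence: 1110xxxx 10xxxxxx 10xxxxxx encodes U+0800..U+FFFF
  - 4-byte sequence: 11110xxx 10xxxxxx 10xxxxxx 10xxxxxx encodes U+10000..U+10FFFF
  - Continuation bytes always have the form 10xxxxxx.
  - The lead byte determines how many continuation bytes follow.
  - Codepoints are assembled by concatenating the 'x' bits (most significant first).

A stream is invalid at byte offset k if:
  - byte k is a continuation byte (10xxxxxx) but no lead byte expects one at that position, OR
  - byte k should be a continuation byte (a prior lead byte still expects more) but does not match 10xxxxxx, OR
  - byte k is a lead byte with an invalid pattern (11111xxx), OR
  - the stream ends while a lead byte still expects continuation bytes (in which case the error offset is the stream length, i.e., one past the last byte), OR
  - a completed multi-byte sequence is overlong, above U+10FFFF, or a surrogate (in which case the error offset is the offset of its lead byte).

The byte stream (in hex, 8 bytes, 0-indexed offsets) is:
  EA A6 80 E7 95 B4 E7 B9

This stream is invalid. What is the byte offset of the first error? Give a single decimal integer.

Answer: 8

Derivation:
Byte[0]=EA: 3-byte lead, need 2 cont bytes. acc=0xA
Byte[1]=A6: continuation. acc=(acc<<6)|0x26=0x2A6
Byte[2]=80: continuation. acc=(acc<<6)|0x00=0xA980
Completed: cp=U+A980 (starts at byte 0)
Byte[3]=E7: 3-byte lead, need 2 cont bytes. acc=0x7
Byte[4]=95: continuation. acc=(acc<<6)|0x15=0x1D5
Byte[5]=B4: continuation. acc=(acc<<6)|0x34=0x7574
Completed: cp=U+7574 (starts at byte 3)
Byte[6]=E7: 3-byte lead, need 2 cont bytes. acc=0x7
Byte[7]=B9: continuation. acc=(acc<<6)|0x39=0x1F9
Byte[8]: stream ended, expected continuation. INVALID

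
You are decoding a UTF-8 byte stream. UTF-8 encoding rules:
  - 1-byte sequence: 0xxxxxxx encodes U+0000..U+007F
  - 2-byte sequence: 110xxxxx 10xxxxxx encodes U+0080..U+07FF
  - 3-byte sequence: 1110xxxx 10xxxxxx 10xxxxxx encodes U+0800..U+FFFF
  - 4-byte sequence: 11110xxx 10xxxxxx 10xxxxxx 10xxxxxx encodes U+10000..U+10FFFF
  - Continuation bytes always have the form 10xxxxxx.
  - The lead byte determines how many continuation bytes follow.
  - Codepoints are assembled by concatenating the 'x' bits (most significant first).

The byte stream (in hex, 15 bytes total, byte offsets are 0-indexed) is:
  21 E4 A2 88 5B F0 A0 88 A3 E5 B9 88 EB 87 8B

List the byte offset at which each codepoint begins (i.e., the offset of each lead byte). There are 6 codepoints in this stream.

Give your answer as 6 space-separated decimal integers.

Byte[0]=21: 1-byte ASCII. cp=U+0021
Byte[1]=E4: 3-byte lead, need 2 cont bytes. acc=0x4
Byte[2]=A2: continuation. acc=(acc<<6)|0x22=0x122
Byte[3]=88: continuation. acc=(acc<<6)|0x08=0x4888
Completed: cp=U+4888 (starts at byte 1)
Byte[4]=5B: 1-byte ASCII. cp=U+005B
Byte[5]=F0: 4-byte lead, need 3 cont bytes. acc=0x0
Byte[6]=A0: continuation. acc=(acc<<6)|0x20=0x20
Byte[7]=88: continuation. acc=(acc<<6)|0x08=0x808
Byte[8]=A3: continuation. acc=(acc<<6)|0x23=0x20223
Completed: cp=U+20223 (starts at byte 5)
Byte[9]=E5: 3-byte lead, need 2 cont bytes. acc=0x5
Byte[10]=B9: continuation. acc=(acc<<6)|0x39=0x179
Byte[11]=88: continuation. acc=(acc<<6)|0x08=0x5E48
Completed: cp=U+5E48 (starts at byte 9)
Byte[12]=EB: 3-byte lead, need 2 cont bytes. acc=0xB
Byte[13]=87: continuation. acc=(acc<<6)|0x07=0x2C7
Byte[14]=8B: continuation. acc=(acc<<6)|0x0B=0xB1CB
Completed: cp=U+B1CB (starts at byte 12)

Answer: 0 1 4 5 9 12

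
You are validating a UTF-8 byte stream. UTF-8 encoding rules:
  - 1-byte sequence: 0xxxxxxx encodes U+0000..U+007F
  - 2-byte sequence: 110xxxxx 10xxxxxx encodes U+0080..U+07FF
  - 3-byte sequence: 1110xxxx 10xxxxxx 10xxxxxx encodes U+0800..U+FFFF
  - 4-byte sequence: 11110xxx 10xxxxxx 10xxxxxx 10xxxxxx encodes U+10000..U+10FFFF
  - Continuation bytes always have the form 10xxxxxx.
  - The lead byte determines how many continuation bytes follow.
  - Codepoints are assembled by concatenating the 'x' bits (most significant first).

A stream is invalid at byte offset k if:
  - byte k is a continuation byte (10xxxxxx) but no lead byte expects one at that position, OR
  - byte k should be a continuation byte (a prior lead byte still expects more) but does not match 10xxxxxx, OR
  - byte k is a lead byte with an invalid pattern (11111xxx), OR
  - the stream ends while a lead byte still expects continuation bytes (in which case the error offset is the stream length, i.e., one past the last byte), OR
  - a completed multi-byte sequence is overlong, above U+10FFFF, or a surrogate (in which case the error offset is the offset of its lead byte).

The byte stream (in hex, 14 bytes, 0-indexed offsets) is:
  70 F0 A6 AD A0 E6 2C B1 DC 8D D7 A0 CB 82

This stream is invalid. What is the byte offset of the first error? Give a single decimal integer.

Byte[0]=70: 1-byte ASCII. cp=U+0070
Byte[1]=F0: 4-byte lead, need 3 cont bytes. acc=0x0
Byte[2]=A6: continuation. acc=(acc<<6)|0x26=0x26
Byte[3]=AD: continuation. acc=(acc<<6)|0x2D=0x9AD
Byte[4]=A0: continuation. acc=(acc<<6)|0x20=0x26B60
Completed: cp=U+26B60 (starts at byte 1)
Byte[5]=E6: 3-byte lead, need 2 cont bytes. acc=0x6
Byte[6]=2C: expected 10xxxxxx continuation. INVALID

Answer: 6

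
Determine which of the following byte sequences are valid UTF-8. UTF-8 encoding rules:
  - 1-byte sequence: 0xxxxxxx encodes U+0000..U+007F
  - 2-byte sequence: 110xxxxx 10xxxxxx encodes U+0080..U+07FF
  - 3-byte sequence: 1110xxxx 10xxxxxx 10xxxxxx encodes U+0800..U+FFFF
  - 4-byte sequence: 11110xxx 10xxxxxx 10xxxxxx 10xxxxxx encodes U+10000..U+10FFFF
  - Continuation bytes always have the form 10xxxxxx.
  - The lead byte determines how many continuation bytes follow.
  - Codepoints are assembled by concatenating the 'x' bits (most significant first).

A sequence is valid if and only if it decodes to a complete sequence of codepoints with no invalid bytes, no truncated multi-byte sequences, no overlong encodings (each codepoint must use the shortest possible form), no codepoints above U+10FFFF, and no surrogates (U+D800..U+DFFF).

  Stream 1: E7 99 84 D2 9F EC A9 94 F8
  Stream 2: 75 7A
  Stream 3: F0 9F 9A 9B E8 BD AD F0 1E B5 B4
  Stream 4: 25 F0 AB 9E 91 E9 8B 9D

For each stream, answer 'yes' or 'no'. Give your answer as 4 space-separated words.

Stream 1: error at byte offset 8. INVALID
Stream 2: decodes cleanly. VALID
Stream 3: error at byte offset 8. INVALID
Stream 4: decodes cleanly. VALID

Answer: no yes no yes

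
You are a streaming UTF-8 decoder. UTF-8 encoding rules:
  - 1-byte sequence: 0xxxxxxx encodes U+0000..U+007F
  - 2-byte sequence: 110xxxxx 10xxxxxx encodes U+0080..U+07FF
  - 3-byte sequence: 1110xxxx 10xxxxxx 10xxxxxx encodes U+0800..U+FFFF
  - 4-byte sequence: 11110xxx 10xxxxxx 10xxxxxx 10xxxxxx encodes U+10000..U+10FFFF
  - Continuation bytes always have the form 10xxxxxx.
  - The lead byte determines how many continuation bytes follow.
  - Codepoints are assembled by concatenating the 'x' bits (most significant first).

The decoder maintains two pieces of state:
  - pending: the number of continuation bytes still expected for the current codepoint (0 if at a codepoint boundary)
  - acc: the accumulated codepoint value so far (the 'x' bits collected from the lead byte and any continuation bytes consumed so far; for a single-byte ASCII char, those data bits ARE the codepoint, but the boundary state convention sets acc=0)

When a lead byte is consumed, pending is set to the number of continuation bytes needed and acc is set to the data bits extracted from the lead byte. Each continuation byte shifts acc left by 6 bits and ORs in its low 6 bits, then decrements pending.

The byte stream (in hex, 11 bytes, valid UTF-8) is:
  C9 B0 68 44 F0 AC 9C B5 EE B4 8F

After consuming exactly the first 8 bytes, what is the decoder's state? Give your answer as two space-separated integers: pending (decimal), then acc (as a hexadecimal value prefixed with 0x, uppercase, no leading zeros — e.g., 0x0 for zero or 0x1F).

Answer: 0 0x2C735

Derivation:
Byte[0]=C9: 2-byte lead. pending=1, acc=0x9
Byte[1]=B0: continuation. acc=(acc<<6)|0x30=0x270, pending=0
Byte[2]=68: 1-byte. pending=0, acc=0x0
Byte[3]=44: 1-byte. pending=0, acc=0x0
Byte[4]=F0: 4-byte lead. pending=3, acc=0x0
Byte[5]=AC: continuation. acc=(acc<<6)|0x2C=0x2C, pending=2
Byte[6]=9C: continuation. acc=(acc<<6)|0x1C=0xB1C, pending=1
Byte[7]=B5: continuation. acc=(acc<<6)|0x35=0x2C735, pending=0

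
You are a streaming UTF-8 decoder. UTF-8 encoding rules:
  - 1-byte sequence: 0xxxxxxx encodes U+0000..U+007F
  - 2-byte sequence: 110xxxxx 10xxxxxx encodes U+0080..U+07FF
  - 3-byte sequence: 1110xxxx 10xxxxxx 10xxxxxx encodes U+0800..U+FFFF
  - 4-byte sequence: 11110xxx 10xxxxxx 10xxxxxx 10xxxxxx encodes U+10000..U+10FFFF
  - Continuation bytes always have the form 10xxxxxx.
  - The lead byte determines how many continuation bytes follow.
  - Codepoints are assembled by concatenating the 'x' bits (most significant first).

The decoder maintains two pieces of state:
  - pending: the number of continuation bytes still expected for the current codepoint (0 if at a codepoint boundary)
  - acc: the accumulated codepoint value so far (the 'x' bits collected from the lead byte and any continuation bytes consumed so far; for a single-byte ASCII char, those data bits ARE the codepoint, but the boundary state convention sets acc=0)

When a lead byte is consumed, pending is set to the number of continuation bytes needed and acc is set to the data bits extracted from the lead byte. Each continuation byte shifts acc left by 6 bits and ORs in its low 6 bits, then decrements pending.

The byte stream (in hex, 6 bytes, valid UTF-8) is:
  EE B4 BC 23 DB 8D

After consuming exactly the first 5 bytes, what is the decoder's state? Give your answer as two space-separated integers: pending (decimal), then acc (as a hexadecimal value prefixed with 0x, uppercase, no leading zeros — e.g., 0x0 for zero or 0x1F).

Answer: 1 0x1B

Derivation:
Byte[0]=EE: 3-byte lead. pending=2, acc=0xE
Byte[1]=B4: continuation. acc=(acc<<6)|0x34=0x3B4, pending=1
Byte[2]=BC: continuation. acc=(acc<<6)|0x3C=0xED3C, pending=0
Byte[3]=23: 1-byte. pending=0, acc=0x0
Byte[4]=DB: 2-byte lead. pending=1, acc=0x1B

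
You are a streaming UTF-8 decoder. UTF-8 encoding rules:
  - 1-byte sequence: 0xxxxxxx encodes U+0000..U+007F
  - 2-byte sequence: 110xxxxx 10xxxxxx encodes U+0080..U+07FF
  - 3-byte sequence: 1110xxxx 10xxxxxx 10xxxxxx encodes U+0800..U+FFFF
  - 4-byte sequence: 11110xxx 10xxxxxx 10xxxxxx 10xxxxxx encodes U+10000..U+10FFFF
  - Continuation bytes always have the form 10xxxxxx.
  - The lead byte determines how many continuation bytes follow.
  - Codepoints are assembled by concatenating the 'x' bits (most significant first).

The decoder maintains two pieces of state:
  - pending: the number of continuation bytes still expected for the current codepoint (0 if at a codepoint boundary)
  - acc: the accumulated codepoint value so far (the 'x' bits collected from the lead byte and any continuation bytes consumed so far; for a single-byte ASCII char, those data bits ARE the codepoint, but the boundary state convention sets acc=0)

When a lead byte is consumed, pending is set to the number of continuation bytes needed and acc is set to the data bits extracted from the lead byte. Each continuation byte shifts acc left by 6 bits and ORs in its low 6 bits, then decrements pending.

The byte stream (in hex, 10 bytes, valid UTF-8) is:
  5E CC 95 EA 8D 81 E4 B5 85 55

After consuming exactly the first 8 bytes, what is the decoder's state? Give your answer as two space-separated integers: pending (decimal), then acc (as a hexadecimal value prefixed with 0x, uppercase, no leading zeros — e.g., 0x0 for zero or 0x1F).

Byte[0]=5E: 1-byte. pending=0, acc=0x0
Byte[1]=CC: 2-byte lead. pending=1, acc=0xC
Byte[2]=95: continuation. acc=(acc<<6)|0x15=0x315, pending=0
Byte[3]=EA: 3-byte lead. pending=2, acc=0xA
Byte[4]=8D: continuation. acc=(acc<<6)|0x0D=0x28D, pending=1
Byte[5]=81: continuation. acc=(acc<<6)|0x01=0xA341, pending=0
Byte[6]=E4: 3-byte lead. pending=2, acc=0x4
Byte[7]=B5: continuation. acc=(acc<<6)|0x35=0x135, pending=1

Answer: 1 0x135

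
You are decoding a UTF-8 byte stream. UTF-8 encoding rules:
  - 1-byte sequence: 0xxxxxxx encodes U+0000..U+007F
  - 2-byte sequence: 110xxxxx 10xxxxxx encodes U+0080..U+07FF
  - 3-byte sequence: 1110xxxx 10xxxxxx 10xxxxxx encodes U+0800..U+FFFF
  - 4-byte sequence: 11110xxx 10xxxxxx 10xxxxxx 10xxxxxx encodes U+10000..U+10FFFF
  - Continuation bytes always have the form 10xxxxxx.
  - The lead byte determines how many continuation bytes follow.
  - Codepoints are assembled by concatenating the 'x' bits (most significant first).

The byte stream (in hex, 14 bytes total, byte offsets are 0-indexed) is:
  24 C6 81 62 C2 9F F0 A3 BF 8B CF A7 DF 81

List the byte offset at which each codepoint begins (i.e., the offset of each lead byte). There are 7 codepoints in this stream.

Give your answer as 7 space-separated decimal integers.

Answer: 0 1 3 4 6 10 12

Derivation:
Byte[0]=24: 1-byte ASCII. cp=U+0024
Byte[1]=C6: 2-byte lead, need 1 cont bytes. acc=0x6
Byte[2]=81: continuation. acc=(acc<<6)|0x01=0x181
Completed: cp=U+0181 (starts at byte 1)
Byte[3]=62: 1-byte ASCII. cp=U+0062
Byte[4]=C2: 2-byte lead, need 1 cont bytes. acc=0x2
Byte[5]=9F: continuation. acc=(acc<<6)|0x1F=0x9F
Completed: cp=U+009F (starts at byte 4)
Byte[6]=F0: 4-byte lead, need 3 cont bytes. acc=0x0
Byte[7]=A3: continuation. acc=(acc<<6)|0x23=0x23
Byte[8]=BF: continuation. acc=(acc<<6)|0x3F=0x8FF
Byte[9]=8B: continuation. acc=(acc<<6)|0x0B=0x23FCB
Completed: cp=U+23FCB (starts at byte 6)
Byte[10]=CF: 2-byte lead, need 1 cont bytes. acc=0xF
Byte[11]=A7: continuation. acc=(acc<<6)|0x27=0x3E7
Completed: cp=U+03E7 (starts at byte 10)
Byte[12]=DF: 2-byte lead, need 1 cont bytes. acc=0x1F
Byte[13]=81: continuation. acc=(acc<<6)|0x01=0x7C1
Completed: cp=U+07C1 (starts at byte 12)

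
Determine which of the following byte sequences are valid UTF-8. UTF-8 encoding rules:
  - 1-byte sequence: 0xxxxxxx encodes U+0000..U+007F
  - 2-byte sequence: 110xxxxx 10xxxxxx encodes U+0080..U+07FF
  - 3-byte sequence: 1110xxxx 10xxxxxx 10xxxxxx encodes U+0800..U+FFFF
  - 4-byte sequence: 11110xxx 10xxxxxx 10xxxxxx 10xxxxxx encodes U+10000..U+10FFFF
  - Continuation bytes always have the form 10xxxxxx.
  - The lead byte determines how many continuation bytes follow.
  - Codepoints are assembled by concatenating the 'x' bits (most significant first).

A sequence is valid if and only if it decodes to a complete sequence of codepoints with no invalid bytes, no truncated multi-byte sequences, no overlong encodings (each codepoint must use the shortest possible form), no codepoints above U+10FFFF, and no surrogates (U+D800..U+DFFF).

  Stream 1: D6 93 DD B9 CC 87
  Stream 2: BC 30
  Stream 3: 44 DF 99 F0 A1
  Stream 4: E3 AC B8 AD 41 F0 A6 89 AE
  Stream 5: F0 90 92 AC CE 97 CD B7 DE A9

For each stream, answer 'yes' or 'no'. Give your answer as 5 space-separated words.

Answer: yes no no no yes

Derivation:
Stream 1: decodes cleanly. VALID
Stream 2: error at byte offset 0. INVALID
Stream 3: error at byte offset 5. INVALID
Stream 4: error at byte offset 3. INVALID
Stream 5: decodes cleanly. VALID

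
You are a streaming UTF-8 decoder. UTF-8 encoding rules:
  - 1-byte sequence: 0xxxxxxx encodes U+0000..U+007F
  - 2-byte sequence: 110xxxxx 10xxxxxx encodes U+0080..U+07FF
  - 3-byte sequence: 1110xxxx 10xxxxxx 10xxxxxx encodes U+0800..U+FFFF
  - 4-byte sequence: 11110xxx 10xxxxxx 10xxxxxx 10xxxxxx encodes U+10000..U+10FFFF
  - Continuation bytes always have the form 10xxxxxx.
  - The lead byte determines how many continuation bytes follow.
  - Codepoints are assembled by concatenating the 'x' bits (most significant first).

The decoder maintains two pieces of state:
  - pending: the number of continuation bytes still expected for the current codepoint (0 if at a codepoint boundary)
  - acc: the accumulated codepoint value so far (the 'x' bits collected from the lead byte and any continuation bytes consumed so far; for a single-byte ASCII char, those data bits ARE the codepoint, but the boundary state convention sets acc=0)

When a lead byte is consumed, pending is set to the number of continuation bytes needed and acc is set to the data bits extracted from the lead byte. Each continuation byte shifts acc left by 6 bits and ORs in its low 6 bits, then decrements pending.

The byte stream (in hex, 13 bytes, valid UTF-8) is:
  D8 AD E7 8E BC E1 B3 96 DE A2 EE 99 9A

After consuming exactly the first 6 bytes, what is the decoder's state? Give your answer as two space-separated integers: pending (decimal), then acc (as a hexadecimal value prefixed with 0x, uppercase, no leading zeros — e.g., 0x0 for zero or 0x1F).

Byte[0]=D8: 2-byte lead. pending=1, acc=0x18
Byte[1]=AD: continuation. acc=(acc<<6)|0x2D=0x62D, pending=0
Byte[2]=E7: 3-byte lead. pending=2, acc=0x7
Byte[3]=8E: continuation. acc=(acc<<6)|0x0E=0x1CE, pending=1
Byte[4]=BC: continuation. acc=(acc<<6)|0x3C=0x73BC, pending=0
Byte[5]=E1: 3-byte lead. pending=2, acc=0x1

Answer: 2 0x1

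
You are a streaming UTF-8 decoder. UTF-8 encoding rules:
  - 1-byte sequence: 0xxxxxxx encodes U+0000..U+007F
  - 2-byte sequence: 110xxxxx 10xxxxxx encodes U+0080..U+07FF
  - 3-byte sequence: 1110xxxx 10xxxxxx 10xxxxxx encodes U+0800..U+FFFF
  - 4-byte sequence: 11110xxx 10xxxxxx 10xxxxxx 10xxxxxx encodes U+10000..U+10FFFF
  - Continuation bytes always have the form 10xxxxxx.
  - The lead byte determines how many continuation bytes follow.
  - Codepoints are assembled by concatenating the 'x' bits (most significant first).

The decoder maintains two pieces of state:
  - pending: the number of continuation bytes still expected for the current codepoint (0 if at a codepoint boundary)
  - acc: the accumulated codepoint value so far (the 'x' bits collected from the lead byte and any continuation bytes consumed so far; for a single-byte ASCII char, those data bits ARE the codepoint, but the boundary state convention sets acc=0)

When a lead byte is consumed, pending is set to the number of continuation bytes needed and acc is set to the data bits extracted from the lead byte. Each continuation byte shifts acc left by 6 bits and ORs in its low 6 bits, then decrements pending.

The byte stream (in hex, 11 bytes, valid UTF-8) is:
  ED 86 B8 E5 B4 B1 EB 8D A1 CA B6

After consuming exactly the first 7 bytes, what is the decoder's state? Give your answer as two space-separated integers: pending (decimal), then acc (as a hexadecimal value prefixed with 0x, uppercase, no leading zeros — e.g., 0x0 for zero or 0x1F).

Byte[0]=ED: 3-byte lead. pending=2, acc=0xD
Byte[1]=86: continuation. acc=(acc<<6)|0x06=0x346, pending=1
Byte[2]=B8: continuation. acc=(acc<<6)|0x38=0xD1B8, pending=0
Byte[3]=E5: 3-byte lead. pending=2, acc=0x5
Byte[4]=B4: continuation. acc=(acc<<6)|0x34=0x174, pending=1
Byte[5]=B1: continuation. acc=(acc<<6)|0x31=0x5D31, pending=0
Byte[6]=EB: 3-byte lead. pending=2, acc=0xB

Answer: 2 0xB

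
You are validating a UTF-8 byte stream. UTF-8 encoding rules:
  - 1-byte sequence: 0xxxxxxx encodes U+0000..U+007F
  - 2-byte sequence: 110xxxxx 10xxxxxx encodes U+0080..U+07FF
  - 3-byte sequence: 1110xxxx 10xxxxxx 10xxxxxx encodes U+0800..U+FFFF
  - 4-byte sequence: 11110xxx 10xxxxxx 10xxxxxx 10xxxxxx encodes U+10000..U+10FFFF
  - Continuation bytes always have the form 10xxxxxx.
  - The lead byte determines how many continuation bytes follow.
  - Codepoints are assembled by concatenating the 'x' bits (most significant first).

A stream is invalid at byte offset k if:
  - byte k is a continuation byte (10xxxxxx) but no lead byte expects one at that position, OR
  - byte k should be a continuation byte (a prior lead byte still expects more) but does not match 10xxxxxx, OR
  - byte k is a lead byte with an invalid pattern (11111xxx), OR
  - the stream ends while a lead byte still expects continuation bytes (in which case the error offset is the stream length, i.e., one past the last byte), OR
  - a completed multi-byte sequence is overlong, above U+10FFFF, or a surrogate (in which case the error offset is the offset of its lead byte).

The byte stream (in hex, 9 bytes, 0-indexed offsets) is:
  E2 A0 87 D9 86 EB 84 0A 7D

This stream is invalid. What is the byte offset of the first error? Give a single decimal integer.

Answer: 7

Derivation:
Byte[0]=E2: 3-byte lead, need 2 cont bytes. acc=0x2
Byte[1]=A0: continuation. acc=(acc<<6)|0x20=0xA0
Byte[2]=87: continuation. acc=(acc<<6)|0x07=0x2807
Completed: cp=U+2807 (starts at byte 0)
Byte[3]=D9: 2-byte lead, need 1 cont bytes. acc=0x19
Byte[4]=86: continuation. acc=(acc<<6)|0x06=0x646
Completed: cp=U+0646 (starts at byte 3)
Byte[5]=EB: 3-byte lead, need 2 cont bytes. acc=0xB
Byte[6]=84: continuation. acc=(acc<<6)|0x04=0x2C4
Byte[7]=0A: expected 10xxxxxx continuation. INVALID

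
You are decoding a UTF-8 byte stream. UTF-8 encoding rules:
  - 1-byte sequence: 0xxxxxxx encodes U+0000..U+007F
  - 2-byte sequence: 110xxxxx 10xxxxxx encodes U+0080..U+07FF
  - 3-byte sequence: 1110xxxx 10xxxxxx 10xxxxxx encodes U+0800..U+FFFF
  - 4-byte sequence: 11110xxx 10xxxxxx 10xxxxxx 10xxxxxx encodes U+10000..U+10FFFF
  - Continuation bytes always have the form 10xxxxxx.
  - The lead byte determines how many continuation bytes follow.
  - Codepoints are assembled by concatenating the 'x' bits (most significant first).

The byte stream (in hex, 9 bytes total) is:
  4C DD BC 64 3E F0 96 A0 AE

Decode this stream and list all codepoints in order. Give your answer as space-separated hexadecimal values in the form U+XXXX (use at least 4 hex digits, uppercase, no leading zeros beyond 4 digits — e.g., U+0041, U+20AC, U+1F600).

Byte[0]=4C: 1-byte ASCII. cp=U+004C
Byte[1]=DD: 2-byte lead, need 1 cont bytes. acc=0x1D
Byte[2]=BC: continuation. acc=(acc<<6)|0x3C=0x77C
Completed: cp=U+077C (starts at byte 1)
Byte[3]=64: 1-byte ASCII. cp=U+0064
Byte[4]=3E: 1-byte ASCII. cp=U+003E
Byte[5]=F0: 4-byte lead, need 3 cont bytes. acc=0x0
Byte[6]=96: continuation. acc=(acc<<6)|0x16=0x16
Byte[7]=A0: continuation. acc=(acc<<6)|0x20=0x5A0
Byte[8]=AE: continuation. acc=(acc<<6)|0x2E=0x1682E
Completed: cp=U+1682E (starts at byte 5)

Answer: U+004C U+077C U+0064 U+003E U+1682E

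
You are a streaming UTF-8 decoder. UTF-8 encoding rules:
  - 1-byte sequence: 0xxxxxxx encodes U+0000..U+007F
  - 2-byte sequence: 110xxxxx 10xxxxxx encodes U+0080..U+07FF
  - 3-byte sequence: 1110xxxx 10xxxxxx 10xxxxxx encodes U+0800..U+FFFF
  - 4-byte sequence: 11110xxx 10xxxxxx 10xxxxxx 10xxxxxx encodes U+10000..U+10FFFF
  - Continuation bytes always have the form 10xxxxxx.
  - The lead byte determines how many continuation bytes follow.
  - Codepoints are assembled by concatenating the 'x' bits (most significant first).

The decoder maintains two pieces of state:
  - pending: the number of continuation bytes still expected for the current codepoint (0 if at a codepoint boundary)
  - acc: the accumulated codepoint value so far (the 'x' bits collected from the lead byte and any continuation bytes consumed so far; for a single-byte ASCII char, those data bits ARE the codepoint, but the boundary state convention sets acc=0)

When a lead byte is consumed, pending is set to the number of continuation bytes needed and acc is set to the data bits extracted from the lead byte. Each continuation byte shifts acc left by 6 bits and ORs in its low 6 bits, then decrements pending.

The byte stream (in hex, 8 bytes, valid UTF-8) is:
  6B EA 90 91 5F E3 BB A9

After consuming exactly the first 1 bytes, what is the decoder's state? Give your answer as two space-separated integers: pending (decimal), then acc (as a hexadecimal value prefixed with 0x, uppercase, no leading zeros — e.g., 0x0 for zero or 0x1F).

Byte[0]=6B: 1-byte. pending=0, acc=0x0

Answer: 0 0x0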